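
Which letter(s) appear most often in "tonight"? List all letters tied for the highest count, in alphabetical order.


Word: "tonight"
Letter counts:
  'g': 1
  'h': 1
  'i': 1
  'n': 1
  'o': 1
  't': 2
Maximum count = 2
Most frequent = 't' (2 times each)


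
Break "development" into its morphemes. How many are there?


Word: "development"
Morphemes: develop | -ment
Each morpheme carries meaning
= 2 morphemes


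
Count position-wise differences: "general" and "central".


Comparing character by character (same length = 7):
  Pos 0: 'g' vs 'c' !=
  Pos 1: 'e' vs 'e' =
  Pos 2: 'n' vs 'n' =
  Pos 3: 'e' vs 't' !=
  Pos 4: 'r' vs 'r' =
  Pos 5: 'a' vs 'a' =
  Pos 6: 'l' vs 'l' =
Hamming distance = 2


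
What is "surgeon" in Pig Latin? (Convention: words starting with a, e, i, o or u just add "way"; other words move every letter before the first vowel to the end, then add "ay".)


Word: "surgeon"
Starts with consonant(s) → move to end, add 'ay'
Consonant cluster: "s"
Pig Latin = "urgeonsay"


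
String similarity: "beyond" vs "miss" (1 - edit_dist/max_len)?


Word 1: "beyond" (length 6)
Word 2: "miss" (length 4)
One optimal edit sequence:
  1. delete 'b'  (+1)
  2. delete 'e'  (+1)
  3. substitute 'y' -> 'm'  (+1)
  4. substitute 'o' -> 'i'  (+1)
  5. substitute 'n' -> 's'  (+1)
  6. substitute 'd' -> 's'  (+1)
Edit distance = 6
Max length = max(6, 4) = 6
Similarity = 1 - 6/6
= 0.0000


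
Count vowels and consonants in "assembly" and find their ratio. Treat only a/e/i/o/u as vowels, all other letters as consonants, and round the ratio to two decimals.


Word: "assembly"
Vowels (a,e,i,o,u): 2
Consonants: 6
Ratio = 2/6
= 0.33


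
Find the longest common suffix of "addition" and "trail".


Word 1: "addition"
Word 2: "trail"
Comparing from end:
  Pos -1: 'n' != 'l' (stop)
LCS = "" (length 0)


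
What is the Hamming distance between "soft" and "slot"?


Comparing character by character (same length = 4):
  Pos 0: 's' vs 's' =
  Pos 1: 'o' vs 'l' !=
  Pos 2: 'f' vs 'o' !=
  Pos 3: 't' vs 't' =
Hamming distance = 2


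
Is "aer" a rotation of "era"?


Word: "era", Candidate: "aer"
Method: check if candidate is substring of word+word
"eraera" contains "aer"? Yes
Is rotation = Yes


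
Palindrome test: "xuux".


Word: "xuux"
Reversed: "xuux"
Forward == Backward? xuux == xuux
Palindrome = Yes


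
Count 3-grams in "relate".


Word: "relate" (length 6)
Number of 3-grams = length - 3 + 1 = 6 - 3 + 1
= 4


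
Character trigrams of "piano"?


Word: "piano" (length 5)
Number of trigrams = 5 - 3 + 1 = 3
  Position 0: "pia"
  Position 1: "ian"
  Position 2: "ano"
Trigrams = "pia", "ian", "ano"


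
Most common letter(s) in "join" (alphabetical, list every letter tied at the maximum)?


Word: "join"
Letter counts:
  'i': 1
  'j': 1
  'n': 1
  'o': 1
Maximum count = 1
Most frequent = 'i', 'j', 'n', 'o' (1 time each)


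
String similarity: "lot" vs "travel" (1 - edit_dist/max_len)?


Word 1: "lot" (length 3)
Word 2: "travel" (length 6)
One optimal edit sequence:
  1. insert 't'  (+1)
  2. insert 'r'  (+1)
  3. insert 'a'  (+1)
  4. substitute 'l' -> 'v'  (+1)
  5. substitute 'o' -> 'e'  (+1)
  6. substitute 't' -> 'l'  (+1)
Edit distance = 6
Max length = max(3, 6) = 6
Similarity = 1 - 6/6
= 0.0000


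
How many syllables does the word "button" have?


Word: "button"
Syllable breakdown: but | ton
Counting: 2 parts
= 2 syllables


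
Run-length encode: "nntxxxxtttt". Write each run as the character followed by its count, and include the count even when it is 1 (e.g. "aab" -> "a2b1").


String: "nntxxxxtttt"
Scanning for consecutive runs:
  'n' x 2
  't' x 1
  'x' x 4
  't' x 4
RLE = "n2t1x4t4"


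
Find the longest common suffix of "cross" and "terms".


Word 1: "cross"
Word 2: "terms"
Comparing from end:
  Pos -1: 's' == 's'
  Pos -2: 's' != 'm' (stop)
LCS = "s" (length 1)


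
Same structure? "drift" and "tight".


Pattern of "drift": [0, 1, 2, 3, 4]
Pattern of "tight": [0, 1, 2, 3, 0]
Patterns do not match
Same pattern = No


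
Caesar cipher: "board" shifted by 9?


Word: "board"
Shift: 9
Each letter → (letter + shift) mod 26:
  'b' (1) + 9 = 10 → 'k'
  'o' (14) + 9 = 23 → 'x'
  'a' (0) + 9 = 9 → 'j'
  'r' (17) + 9 = 0 → 'a'
  'd' (3) + 9 = 12 → 'm'
Result = "kxjam"


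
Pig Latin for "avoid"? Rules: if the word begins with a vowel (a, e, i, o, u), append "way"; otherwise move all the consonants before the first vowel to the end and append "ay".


Word: "avoid"
Starts with vowel → add 'way'
Pig Latin = "avoidway"


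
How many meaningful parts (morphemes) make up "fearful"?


Word: "fearful"
Morphemes: fear | -ful
Each morpheme carries meaning
= 2 morphemes


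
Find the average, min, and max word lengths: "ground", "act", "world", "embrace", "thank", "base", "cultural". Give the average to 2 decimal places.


Lengths: "ground"=6, "act"=3, "world"=5, "embrace"=7, "thank"=5, "base"=4, "cultural"=8
Sum = 38, Count = 7
Average = 38/7 = 5.43
= avg=5.43, min=3, max=8


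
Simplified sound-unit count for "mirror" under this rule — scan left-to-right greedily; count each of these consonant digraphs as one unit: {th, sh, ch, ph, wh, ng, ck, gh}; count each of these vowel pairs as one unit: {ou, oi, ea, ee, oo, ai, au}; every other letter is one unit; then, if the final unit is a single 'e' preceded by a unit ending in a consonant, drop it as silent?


Word: "mirror" (6 letters)
Left-to-right scan:
  1. 'm' (letter)
  2. 'i' (letter)
  3. 'r' (letter)
  4. 'r' (letter)
  5. 'o' (letter)
  6. 'r' (letter)
Units from scan: 6
Sound units = 6 units


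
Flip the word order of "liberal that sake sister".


Original: "liberal that sake sister"
Words (1..n): liberal | that | sake | sister
Reversed (n..1): sister | sake | that | liberal
Result = "sister sake that liberal"


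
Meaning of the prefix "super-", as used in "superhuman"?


Prefix: super-
As in: superhuman -> super- + human
Meaning = above / beyond


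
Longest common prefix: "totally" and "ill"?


Word 1: "totally"
Word 2: "ill"
Comparing from start:
  Pos 0: 't' != 'i' (stop)
LCP = "" (length 0)


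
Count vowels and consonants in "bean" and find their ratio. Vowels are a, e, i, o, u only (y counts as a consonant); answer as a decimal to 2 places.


Word: "bean"
Vowels (a,e,i,o,u): 2
Consonants: 2
Ratio = 2/2
= 1.00


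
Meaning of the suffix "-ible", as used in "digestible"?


Suffix: -ible
Example: digestible = digest + -ible
Meaning = capable of


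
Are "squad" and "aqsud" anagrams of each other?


Word 1: "squad" → sorted: adqsu
Word 2: "aqsud" → sorted: adqsu
Same letters? adqsu == adqsu
Anagram = Yes


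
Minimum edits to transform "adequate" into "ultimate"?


Word 1: "adequate" (length 8)
Word 2: "ultimate" (length 8)
One optimal edit sequence (insert/delete/substitute each cost 1):
  1. substitute 'a' -> 'u'  (+1)
  2. substitute 'd' -> 'l'  (+1)
  3. substitute 'e' -> 't'  (+1)
  4. substitute 'q' -> 'i'  (+1)
  5. substitute 'u' -> 'm'  (+1)
  6. keep 'a'
  7. keep 't'
  8. keep 'e'
Total edit operations: 5
Edit distance = 5


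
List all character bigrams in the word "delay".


Word: "delay" (length 5)
Number of bigrams = 5 - 2 + 1 = 4
  Position 0: "de"
  Position 1: "el"
  Position 2: "la"
  Position 3: "ay"
Bigrams = "de", "el", "la", "ay"


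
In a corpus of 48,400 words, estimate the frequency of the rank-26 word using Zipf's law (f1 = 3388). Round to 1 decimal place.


Zipf's law: f(r) = f(1) / r
f(1) = 3388
f(26) = 3388 / 26
= 130.3 occurrences


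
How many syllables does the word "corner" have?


Word: "corner"
Syllable breakdown: cor-ner
Counting: 2 parts
= 2 syllables


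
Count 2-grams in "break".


Word: "break" (length 5)
Number of 2-grams = length - 2 + 1 = 5 - 2 + 1
= 4


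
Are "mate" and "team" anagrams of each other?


Word 1: "mate" → sorted: aemt
Word 2: "team" → sorted: aemt
Same letters? aemt == aemt
Anagram = Yes


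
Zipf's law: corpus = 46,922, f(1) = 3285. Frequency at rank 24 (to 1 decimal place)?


Zipf's law: f(r) = f(1) / r
f(1) = 3285
f(24) = 3285 / 24
= 136.9 occurrences


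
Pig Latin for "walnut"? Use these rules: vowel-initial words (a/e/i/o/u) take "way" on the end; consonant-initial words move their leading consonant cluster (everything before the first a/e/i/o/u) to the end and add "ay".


Word: "walnut"
Starts with consonant(s) → move to end, add 'ay'
Consonant cluster: "w"
Pig Latin = "alnutway"


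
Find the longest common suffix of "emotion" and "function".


Word 1: "emotion"
Word 2: "function"
Comparing from end:
  Pos -1: 'n' == 'n'
  Pos -2: 'o' == 'o'
  Pos -3: 'i' == 'i'
  Pos -4: 't' == 't'
  Pos -5: 'o' != 'c' (stop)
LCS = "tion" (length 4)


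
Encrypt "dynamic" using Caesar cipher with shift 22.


Word: "dynamic"
Shift: 22
Each letter → (letter + shift) mod 26:
  'd' (3) + 22 = 25 → 'z'
  'y' (24) + 22 = 20 → 'u'
  'n' (13) + 22 = 9 → 'j'
  'a' (0) + 22 = 22 → 'w'
  'm' (12) + 22 = 8 → 'i'
  'i' (8) + 22 = 4 → 'e'
  'c' (2) + 22 = 24 → 'y'
Result = "zujwiey"


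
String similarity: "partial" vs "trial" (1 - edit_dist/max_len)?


Word 1: "partial" (length 7)
Word 2: "trial" (length 5)
One optimal edit sequence:
  1. delete 'p'  (+1)
  2. substitute 'a' -> 't'  (+1)
  3. keep 'r'
  4. delete 't'  (+1)
  5. keep 'i'
  6. keep 'a'
  7. keep 'l'
Edit distance = 3
Max length = max(7, 5) = 7
Similarity = 1 - 3/7
= 0.5714


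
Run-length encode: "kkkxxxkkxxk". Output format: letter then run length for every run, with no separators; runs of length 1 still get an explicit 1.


String: "kkkxxxkkxxk"
Scanning for consecutive runs:
  'k' x 3
  'x' x 3
  'k' x 2
  'x' x 2
  'k' x 1
RLE = "k3x3k2x2k1"


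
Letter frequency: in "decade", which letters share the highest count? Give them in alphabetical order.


Word: "decade"
Letter counts:
  'a': 1
  'c': 1
  'd': 2
  'e': 2
Maximum count = 2
Most frequent = 'd', 'e' (2 times each)


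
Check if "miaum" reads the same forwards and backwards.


Word: "miaum"
Reversed: "muaim"
Forward == Backward? miaum != muaim
Palindrome = No


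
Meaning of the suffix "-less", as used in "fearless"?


Suffix: -less
As in: fearless -> fear + -less
Meaning = without


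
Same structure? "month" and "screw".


Pattern of "month": [0, 1, 2, 3, 4]
Pattern of "screw": [0, 1, 2, 3, 4]
Patterns match
Same pattern = Yes


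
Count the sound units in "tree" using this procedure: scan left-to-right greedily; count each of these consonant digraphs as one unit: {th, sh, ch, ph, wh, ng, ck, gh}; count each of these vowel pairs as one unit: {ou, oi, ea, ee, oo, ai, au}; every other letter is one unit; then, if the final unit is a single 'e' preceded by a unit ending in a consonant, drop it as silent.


Word: "tree" (4 letters)
Left-to-right scan:
  (1) 't' (letter)
  (2) 'r' (letter)
  (3) 'ee' (vowel-pair)
Units from scan: 3
Sound units = 3 units


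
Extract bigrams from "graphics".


Word: "graphics" (length 8)
Number of bigrams = 8 - 2 + 1 = 7
  Position 0: "gr"
  Position 1: "ra"
  Position 2: "ap"
  Position 3: "ph"
  Position 4: "hi"
  Position 5: "ic"
  Position 6: "cs"
Bigrams = "gr", "ra", "ap", "ph", "hi", "ic", "cs"


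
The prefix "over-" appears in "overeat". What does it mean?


Prefix: over-
Example: overeat (over- + eat)
Meaning = excessive


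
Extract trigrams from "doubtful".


Word: "doubtful" (length 8)
Number of trigrams = 8 - 3 + 1 = 6
  Position 0: "dou"
  Position 1: "oub"
  Position 2: "ubt"
  Position 3: "btf"
  Position 4: "tfu"
  Position 5: "ful"
Trigrams = "dou", "oub", "ubt", "btf", "tfu", "ful"


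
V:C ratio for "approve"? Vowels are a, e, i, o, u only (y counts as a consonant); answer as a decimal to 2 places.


Word: "approve"
Vowels (a,e,i,o,u): 3
Consonants: 4
Ratio = 3/4
= 0.75


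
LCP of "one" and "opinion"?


Word 1: "one"
Word 2: "opinion"
Comparing from start:
  Pos 0: 'o' == 'o'
  Pos 1: 'n' != 'p' (stop)
LCP = "o" (length 1)


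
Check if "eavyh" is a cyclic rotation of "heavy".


Word: "heavy", Candidate: "eavyh"
Method: check if candidate is substring of word+word
"heavyheavy" contains "eavyh"? Yes
Is rotation = Yes


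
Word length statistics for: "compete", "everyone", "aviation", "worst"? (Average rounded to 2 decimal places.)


Lengths: "compete"=7, "everyone"=8, "aviation"=8, "worst"=5
Sum = 28, Count = 4
Average = 28/4 = 7.00
= avg=7.00, min=5, max=8


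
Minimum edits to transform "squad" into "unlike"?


Word 1: "squad" (length 5)
Word 2: "unlike" (length 6)
One optimal edit sequence (insert/delete/substitute each cost 1):
  1. insert 'u'  (+1)
  2. substitute 's' -> 'n'  (+1)
  3. substitute 'q' -> 'l'  (+1)
  4. substitute 'u' -> 'i'  (+1)
  5. substitute 'a' -> 'k'  (+1)
  6. substitute 'd' -> 'e'  (+1)
Total edit operations: 6
Edit distance = 6


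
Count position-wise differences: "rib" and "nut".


Comparing character by character (same length = 3):
  Pos 0: 'r' vs 'n' !=
  Pos 1: 'i' vs 'u' !=
  Pos 2: 'b' vs 't' !=
Hamming distance = 3


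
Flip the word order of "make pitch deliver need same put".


Original: "make pitch deliver need same put"
Words (1..n): make | pitch | deliver | need | same | put
Reversed (n..1): put | same | need | deliver | pitch | make
Result = "put same need deliver pitch make"


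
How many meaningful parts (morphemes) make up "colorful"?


Word: "colorful"
Morphemes: color | -ful
Each morpheme carries meaning
= 2 morphemes


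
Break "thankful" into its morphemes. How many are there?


Word: "thankful"
Morphemes: thank + -ful
Each morpheme carries meaning
= 2 morphemes


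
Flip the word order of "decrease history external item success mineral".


Original: "decrease history external item success mineral"
Words (1..n): decrease | history | external | item | success | mineral
Reversed (n..1): mineral | success | item | external | history | decrease
Result = "mineral success item external history decrease"


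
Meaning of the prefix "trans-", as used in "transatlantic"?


Prefix: trans-
As in: transatlantic -> trans- + atlantic
Meaning = across


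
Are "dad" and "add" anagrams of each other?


Word 1: "dad" → sorted: add
Word 2: "add" → sorted: add
Same letters? add == add
Anagram = Yes


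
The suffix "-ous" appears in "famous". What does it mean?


Suffix: -ous
Example: famous (fame + -ous, with a spelling change)
Meaning = having quality of


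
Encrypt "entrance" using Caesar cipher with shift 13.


Word: "entrance"
Shift: 13
Each letter → (letter + shift) mod 26:
  'e' (4) + 13 = 17 → 'r'
  'n' (13) + 13 = 0 → 'a'
  't' (19) + 13 = 6 → 'g'
  'r' (17) + 13 = 4 → 'e'
  'a' (0) + 13 = 13 → 'n'
  'n' (13) + 13 = 0 → 'a'
  'c' (2) + 13 = 15 → 'p'
  'e' (4) + 13 = 17 → 'r'
Result = "ragenapr"


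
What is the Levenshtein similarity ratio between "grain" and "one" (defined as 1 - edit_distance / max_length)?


Word 1: "grain" (length 5)
Word 2: "one" (length 3)
One optimal edit sequence:
  1. delete 'g'  (+1)
  2. delete 'r'  (+1)
  3. substitute 'a' -> 'o'  (+1)
  4. substitute 'i' -> 'n'  (+1)
  5. substitute 'n' -> 'e'  (+1)
Edit distance = 5
Max length = max(5, 3) = 5
Similarity = 1 - 5/5
= 0.0000


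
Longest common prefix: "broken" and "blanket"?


Word 1: "broken"
Word 2: "blanket"
Comparing from start:
  Pos 0: 'b' == 'b'
  Pos 1: 'r' != 'l' (stop)
LCP = "b" (length 1)


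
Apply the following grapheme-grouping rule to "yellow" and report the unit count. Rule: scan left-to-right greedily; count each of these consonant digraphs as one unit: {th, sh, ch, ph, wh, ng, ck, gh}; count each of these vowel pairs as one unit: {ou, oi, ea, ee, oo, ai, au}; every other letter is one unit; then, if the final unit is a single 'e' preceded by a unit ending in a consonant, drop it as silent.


Word: "yellow" (6 letters)
Left-to-right scan:
  (1) 'y' (letter)
  (2) 'e' (letter)
  (3) 'l' (letter)
  (4) 'l' (letter)
  (5) 'o' (letter)
  (6) 'w' (letter)
Units from scan: 6
Sound units = 6 units


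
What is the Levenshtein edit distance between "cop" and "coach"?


Word 1: "cop" (length 3)
Word 2: "coach" (length 5)
One optimal edit sequence (insert/delete/substitute each cost 1):
  1. keep 'c'
  2. keep 'o'
  3. insert 'a'  (+1)
  4. insert 'c'  (+1)
  5. substitute 'p' -> 'h'  (+1)
Total edit operations: 3
Edit distance = 3


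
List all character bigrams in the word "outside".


Word: "outside" (length 7)
Number of bigrams = 7 - 2 + 1 = 6
  Position 0: "ou"
  Position 1: "ut"
  Position 2: "ts"
  Position 3: "si"
  Position 4: "id"
  Position 5: "de"
Bigrams = "ou", "ut", "ts", "si", "id", "de"


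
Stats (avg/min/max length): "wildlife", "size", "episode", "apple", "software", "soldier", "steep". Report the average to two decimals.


Lengths: "wildlife"=8, "size"=4, "episode"=7, "apple"=5, "software"=8, "soldier"=7, "steep"=5
Sum = 44, Count = 7
Average = 44/7 = 6.29
= avg=6.29, min=4, max=8


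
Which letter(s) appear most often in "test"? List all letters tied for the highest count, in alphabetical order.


Word: "test"
Letter counts:
  'e': 1
  's': 1
  't': 2
Maximum count = 2
Most frequent = 't' (2 times each)


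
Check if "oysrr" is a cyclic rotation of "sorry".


Word: "sorry", Candidate: "oysrr"
Method: check if candidate is substring of word+word
"sorrysorry" contains "oysrr"? No
Is rotation = No


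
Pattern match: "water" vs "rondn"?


Pattern of "water": [0, 1, 2, 3, 4]
Pattern of "rondn": [0, 1, 2, 3, 2]
Patterns do not match
Same pattern = No


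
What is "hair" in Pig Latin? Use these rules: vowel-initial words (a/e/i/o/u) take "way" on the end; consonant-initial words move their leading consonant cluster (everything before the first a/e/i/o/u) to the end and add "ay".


Word: "hair"
Starts with consonant(s) → move to end, add 'ay'
Consonant cluster: "h"
Pig Latin = "airhay"


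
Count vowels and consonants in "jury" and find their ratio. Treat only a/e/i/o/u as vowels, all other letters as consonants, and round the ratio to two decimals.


Word: "jury"
Vowels (a,e,i,o,u): 1
Consonants: 3
Ratio = 1/3
= 0.33


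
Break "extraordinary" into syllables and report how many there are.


Word: "extraordinary"
Syllable breakdown: ex | traor | di | nar | y
Counting: 5 parts
= 5 syllables


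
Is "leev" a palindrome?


Word: "leev"
Reversed: "veel"
Forward == Backward? leev != veel
Palindrome = No


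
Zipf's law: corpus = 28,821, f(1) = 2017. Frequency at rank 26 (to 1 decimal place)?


Zipf's law: f(r) = f(1) / r
f(1) = 2017
f(26) = 2017 / 26
= 77.6 occurrences


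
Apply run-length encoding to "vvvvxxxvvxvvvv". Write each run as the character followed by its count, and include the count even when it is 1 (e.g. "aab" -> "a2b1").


String: "vvvvxxxvvxvvvv"
Scanning for consecutive runs:
  'v' x 4
  'x' x 3
  'v' x 2
  'x' x 1
  'v' x 4
RLE = "v4x3v2x1v4"


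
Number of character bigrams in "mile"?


Word: "mile" (length 4)
Number of 2-grams = length - 2 + 1 = 4 - 2 + 1
= 3


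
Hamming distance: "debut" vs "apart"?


Comparing character by character (same length = 5):
  Pos 0: 'd' vs 'a' !=
  Pos 1: 'e' vs 'p' !=
  Pos 2: 'b' vs 'a' !=
  Pos 3: 'u' vs 'r' !=
  Pos 4: 't' vs 't' =
Hamming distance = 4


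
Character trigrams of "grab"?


Word: "grab" (length 4)
Number of trigrams = 4 - 3 + 1 = 2
  Position 0: "gra"
  Position 1: "rab"
Trigrams = "gra", "rab"


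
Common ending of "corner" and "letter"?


Word 1: "corner"
Word 2: "letter"
Comparing from end:
  Pos -1: 'r' == 'r'
  Pos -2: 'e' == 'e'
  Pos -3: 'n' != 't' (stop)
LCS = "er" (length 2)


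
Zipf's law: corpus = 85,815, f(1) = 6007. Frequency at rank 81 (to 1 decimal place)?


Zipf's law: f(r) = f(1) / r
f(1) = 6007
f(81) = 6007 / 81
= 74.2 occurrences


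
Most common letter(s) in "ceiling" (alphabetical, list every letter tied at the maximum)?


Word: "ceiling"
Letter counts:
  'c': 1
  'e': 1
  'g': 1
  'i': 2
  'l': 1
  'n': 1
Maximum count = 2
Most frequent = 'i' (2 times each)


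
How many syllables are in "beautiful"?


Word: "beautiful"
Syllable breakdown: beau / ti / ful
Counting: 3 parts
= 3 syllables


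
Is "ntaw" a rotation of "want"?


Word: "want", Candidate: "ntaw"
Method: check if candidate is substring of word+word
"wantwant" contains "ntaw"? No
Is rotation = No


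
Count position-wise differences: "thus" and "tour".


Comparing character by character (same length = 4):
  Pos 0: 't' vs 't' =
  Pos 1: 'h' vs 'o' !=
  Pos 2: 'u' vs 'u' =
  Pos 3: 's' vs 'r' !=
Hamming distance = 2


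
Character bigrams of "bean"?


Word: "bean" (length 4)
Number of bigrams = 4 - 2 + 1 = 3
  Position 0: "be"
  Position 1: "ea"
  Position 2: "an"
Bigrams = "be", "ea", "an"


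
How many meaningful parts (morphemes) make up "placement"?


Word: "placement"
Morphemes: place / -ment
Each morpheme carries meaning
= 2 morphemes


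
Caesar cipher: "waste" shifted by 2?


Word: "waste"
Shift: 2
Each letter → (letter + shift) mod 26:
  'w' (22) + 2 = 24 → 'y'
  'a' (0) + 2 = 2 → 'c'
  's' (18) + 2 = 20 → 'u'
  't' (19) + 2 = 21 → 'v'
  'e' (4) + 2 = 6 → 'g'
Result = "ycuvg"


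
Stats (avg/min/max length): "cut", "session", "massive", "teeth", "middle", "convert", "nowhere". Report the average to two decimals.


Lengths: "cut"=3, "session"=7, "massive"=7, "teeth"=5, "middle"=6, "convert"=7, "nowhere"=7
Sum = 42, Count = 7
Average = 42/7 = 6.00
= avg=6.00, min=3, max=7


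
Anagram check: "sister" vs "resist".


Word 1: "sister" → sorted: eirsst
Word 2: "resist" → sorted: eirsst
Same letters? eirsst == eirsst
Anagram = Yes


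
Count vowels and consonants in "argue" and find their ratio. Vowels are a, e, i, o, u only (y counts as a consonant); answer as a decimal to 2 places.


Word: "argue"
Vowels (a,e,i,o,u): 3
Consonants: 2
Ratio = 3/2
= 1.50


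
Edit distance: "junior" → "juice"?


Word 1: "junior" (length 6)
Word 2: "juice" (length 5)
One optimal edit sequence (insert/delete/substitute each cost 1):
  1. keep 'j'
  2. keep 'u'
  3. delete 'n'  (+1)
  4. keep 'i'
  5. substitute 'o' -> 'c'  (+1)
  6. substitute 'r' -> 'e'  (+1)
Total edit operations: 3
Edit distance = 3


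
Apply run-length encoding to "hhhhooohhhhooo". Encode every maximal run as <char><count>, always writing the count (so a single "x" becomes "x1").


String: "hhhhooohhhhooo"
Scanning for consecutive runs:
  'h' x 4
  'o' x 3
  'h' x 4
  'o' x 3
RLE = "h4o3h4o3"


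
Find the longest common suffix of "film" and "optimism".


Word 1: "film"
Word 2: "optimism"
Comparing from end:
  Pos -1: 'm' == 'm'
  Pos -2: 'l' != 's' (stop)
LCS = "m" (length 1)


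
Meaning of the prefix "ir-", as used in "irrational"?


Prefix: ir-
As in: irrational -> ir- + rational
Meaning = not


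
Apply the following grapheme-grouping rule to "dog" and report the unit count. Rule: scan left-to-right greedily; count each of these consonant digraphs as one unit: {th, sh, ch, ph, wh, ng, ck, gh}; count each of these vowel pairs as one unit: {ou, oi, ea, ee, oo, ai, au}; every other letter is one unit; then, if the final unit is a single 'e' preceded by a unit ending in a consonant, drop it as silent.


Word: "dog" (3 letters)
Left-to-right scan:
  (1) 'd' (letter)
  (2) 'o' (letter)
  (3) 'g' (letter)
Units from scan: 3
Sound units = 3 units


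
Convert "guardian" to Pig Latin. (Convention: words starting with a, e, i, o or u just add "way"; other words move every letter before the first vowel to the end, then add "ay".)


Word: "guardian"
Starts with consonant(s) → move to end, add 'ay'
Consonant cluster: "g"
Pig Latin = "uardiangay"


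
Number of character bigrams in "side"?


Word: "side" (length 4)
Number of 2-grams = length - 2 + 1 = 4 - 2 + 1
= 3


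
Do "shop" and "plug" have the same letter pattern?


Pattern of "shop": [0, 1, 2, 3]
Pattern of "plug": [0, 1, 2, 3]
Patterns match
Same pattern = Yes


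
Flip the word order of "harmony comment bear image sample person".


Original: "harmony comment bear image sample person"
Words (1..n): harmony | comment | bear | image | sample | person
Reversed (n..1): person | sample | image | bear | comment | harmony
Result = "person sample image bear comment harmony"


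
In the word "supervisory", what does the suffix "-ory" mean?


Suffix: -ory
Example: supervisory (supervise + -ory, with a spelling change)
Meaning = relating to / place for


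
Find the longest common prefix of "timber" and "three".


Word 1: "timber"
Word 2: "three"
Comparing from start:
  Pos 0: 't' == 't'
  Pos 1: 'i' != 'h' (stop)
LCP = "t" (length 1)


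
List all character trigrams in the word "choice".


Word: "choice" (length 6)
Number of trigrams = 6 - 3 + 1 = 4
  Position 0: "cho"
  Position 1: "hoi"
  Position 2: "oic"
  Position 3: "ice"
Trigrams = "cho", "hoi", "oic", "ice"


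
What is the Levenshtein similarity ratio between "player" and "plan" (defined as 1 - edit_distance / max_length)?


Word 1: "player" (length 6)
Word 2: "plan" (length 4)
One optimal edit sequence:
  1. keep 'p'
  2. keep 'l'
  3. keep 'a'
  4. delete 'y'  (+1)
  5. delete 'e'  (+1)
  6. substitute 'r' -> 'n'  (+1)
Edit distance = 3
Max length = max(6, 4) = 6
Similarity = 1 - 3/6
= 0.5000


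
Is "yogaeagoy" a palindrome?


Word: "yogaeagoy"
Reversed: "yogaeagoy"
Forward == Backward? yogaeagoy == yogaeagoy
Palindrome = Yes


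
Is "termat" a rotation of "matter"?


Word: "matter", Candidate: "termat"
Method: check if candidate is substring of word+word
"mattermatter" contains "termat"? Yes
Is rotation = Yes


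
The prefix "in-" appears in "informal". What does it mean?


Prefix: in-
Example: informal = in- + formal
Meaning = not / into


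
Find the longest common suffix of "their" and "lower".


Word 1: "their"
Word 2: "lower"
Comparing from end:
  Pos -1: 'r' == 'r'
  Pos -2: 'i' != 'e' (stop)
LCS = "r" (length 1)


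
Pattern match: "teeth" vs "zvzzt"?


Pattern of "teeth": [0, 1, 1, 0, 2]
Pattern of "zvzzt": [0, 1, 0, 0, 2]
Patterns do not match
Same pattern = No


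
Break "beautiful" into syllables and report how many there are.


Word: "beautiful"
Syllable breakdown: beau-ti-ful
Counting: 3 parts
= 3 syllables


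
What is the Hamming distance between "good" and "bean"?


Comparing character by character (same length = 4):
  Pos 0: 'g' vs 'b' !=
  Pos 1: 'o' vs 'e' !=
  Pos 2: 'o' vs 'a' !=
  Pos 3: 'd' vs 'n' !=
Hamming distance = 4


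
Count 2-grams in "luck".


Word: "luck" (length 4)
Number of 2-grams = length - 2 + 1 = 4 - 2 + 1
= 3


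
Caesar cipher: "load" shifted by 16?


Word: "load"
Shift: 16
Each letter → (letter + shift) mod 26:
  'l' (11) + 16 = 1 → 'b'
  'o' (14) + 16 = 4 → 'e'
  'a' (0) + 16 = 16 → 'q'
  'd' (3) + 16 = 19 → 't'
Result = "beqt"


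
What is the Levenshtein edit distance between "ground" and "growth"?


Word 1: "ground" (length 6)
Word 2: "growth" (length 6)
One optimal edit sequence (insert/delete/substitute each cost 1):
  1. keep 'g'
  2. keep 'r'
  3. keep 'o'
  4. substitute 'u' -> 'w'  (+1)
  5. substitute 'n' -> 't'  (+1)
  6. substitute 'd' -> 'h'  (+1)
Total edit operations: 3
Edit distance = 3


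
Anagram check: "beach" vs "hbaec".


Word 1: "beach" → sorted: abceh
Word 2: "hbaec" → sorted: abceh
Same letters? abceh == abceh
Anagram = Yes


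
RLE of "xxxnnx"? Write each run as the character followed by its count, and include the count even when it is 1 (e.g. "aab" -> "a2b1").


String: "xxxnnx"
Scanning for consecutive runs:
  'x' x 3
  'n' x 2
  'x' x 1
RLE = "x3n2x1"


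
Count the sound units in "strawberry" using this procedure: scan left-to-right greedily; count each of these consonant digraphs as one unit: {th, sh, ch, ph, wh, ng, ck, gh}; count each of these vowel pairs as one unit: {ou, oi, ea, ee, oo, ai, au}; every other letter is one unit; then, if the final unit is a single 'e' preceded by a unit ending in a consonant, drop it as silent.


Word: "strawberry" (10 letters)
Left-to-right scan:
  1. 's' (letter)
  2. 't' (letter)
  3. 'r' (letter)
  4. 'a' (letter)
  5. 'w' (letter)
  6. 'b' (letter)
  7. 'e' (letter)
  8. 'r' (letter)
  9. 'r' (letter)
  10. 'y' (letter)
Units from scan: 10
Sound units = 10 units


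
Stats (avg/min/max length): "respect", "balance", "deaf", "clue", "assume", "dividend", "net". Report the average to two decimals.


Lengths: "respect"=7, "balance"=7, "deaf"=4, "clue"=4, "assume"=6, "dividend"=8, "net"=3
Sum = 39, Count = 7
Average = 39/7 = 5.57
= avg=5.57, min=3, max=8


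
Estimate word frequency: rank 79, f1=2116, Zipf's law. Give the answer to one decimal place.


Zipf's law: f(r) = f(1) / r
f(1) = 2116
f(79) = 2116 / 79
= 26.8 occurrences


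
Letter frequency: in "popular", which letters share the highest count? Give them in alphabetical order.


Word: "popular"
Letter counts:
  'a': 1
  'l': 1
  'o': 1
  'p': 2
  'r': 1
  'u': 1
Maximum count = 2
Most frequent = 'p' (2 times each)


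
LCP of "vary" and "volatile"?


Word 1: "vary"
Word 2: "volatile"
Comparing from start:
  Pos 0: 'v' == 'v'
  Pos 1: 'a' != 'o' (stop)
LCP = "v" (length 1)


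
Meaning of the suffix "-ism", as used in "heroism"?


Suffix: -ism
Example: heroism = hero + -ism
Meaning = belief / practice


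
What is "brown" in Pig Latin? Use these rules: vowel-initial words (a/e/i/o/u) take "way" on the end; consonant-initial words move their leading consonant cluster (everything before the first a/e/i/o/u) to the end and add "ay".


Word: "brown"
Starts with consonant(s) → move to end, add 'ay'
Consonant cluster: "br"
Pig Latin = "ownbray"


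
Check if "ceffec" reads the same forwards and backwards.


Word: "ceffec"
Reversed: "ceffec"
Forward == Backward? ceffec == ceffec
Palindrome = Yes


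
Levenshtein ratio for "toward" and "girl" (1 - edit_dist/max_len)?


Word 1: "toward" (length 6)
Word 2: "girl" (length 4)
One optimal edit sequence:
  1. delete 't'  (+1)
  2. delete 'o'  (+1)
  3. substitute 'w' -> 'g'  (+1)
  4. substitute 'a' -> 'i'  (+1)
  5. keep 'r'
  6. substitute 'd' -> 'l'  (+1)
Edit distance = 5
Max length = max(6, 4) = 6
Similarity = 1 - 5/6
= 0.1667


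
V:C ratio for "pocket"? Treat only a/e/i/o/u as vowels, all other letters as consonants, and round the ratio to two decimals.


Word: "pocket"
Vowels (a,e,i,o,u): 2
Consonants: 4
Ratio = 2/4
= 0.50


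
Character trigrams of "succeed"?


Word: "succeed" (length 7)
Number of trigrams = 7 - 3 + 1 = 5
  Position 0: "suc"
  Position 1: "ucc"
  Position 2: "cce"
  Position 3: "cee"
  Position 4: "eed"
Trigrams = "suc", "ucc", "cce", "cee", "eed"


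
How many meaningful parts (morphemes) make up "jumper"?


Word: "jumper"
Morphemes: jump + -er
Each morpheme carries meaning
= 2 morphemes


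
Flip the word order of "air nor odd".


Original: "air nor odd"
Words (1..n): air | nor | odd
Reversed (n..1): odd | nor | air
Result = "odd nor air"


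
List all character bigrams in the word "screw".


Word: "screw" (length 5)
Number of bigrams = 5 - 2 + 1 = 4
  Position 0: "sc"
  Position 1: "cr"
  Position 2: "re"
  Position 3: "ew"
Bigrams = "sc", "cr", "re", "ew"


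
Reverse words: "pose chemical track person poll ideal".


Original: "pose chemical track person poll ideal"
Words (1..n): pose | chemical | track | person | poll | ideal
Reversed (n..1): ideal | poll | person | track | chemical | pose
Result = "ideal poll person track chemical pose"


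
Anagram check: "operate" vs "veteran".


Word 1: "operate" → sorted: aeeoprt
Word 2: "veteran" → sorted: aeenrtv
Same letters? aeeoprt != aeenrtv
Anagram = No


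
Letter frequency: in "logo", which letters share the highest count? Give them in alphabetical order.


Word: "logo"
Letter counts:
  'g': 1
  'l': 1
  'o': 2
Maximum count = 2
Most frequent = 'o' (2 times each)


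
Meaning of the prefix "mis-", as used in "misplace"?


Prefix: mis-
Example: misplace = mis- + place
Meaning = wrongly


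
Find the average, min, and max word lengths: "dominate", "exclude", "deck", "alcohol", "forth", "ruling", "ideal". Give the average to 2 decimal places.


Lengths: "dominate"=8, "exclude"=7, "deck"=4, "alcohol"=7, "forth"=5, "ruling"=6, "ideal"=5
Sum = 42, Count = 7
Average = 42/7 = 6.00
= avg=6.00, min=4, max=8


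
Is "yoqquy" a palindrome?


Word: "yoqquy"
Reversed: "yuqqoy"
Forward == Backward? yoqquy != yuqqoy
Palindrome = No


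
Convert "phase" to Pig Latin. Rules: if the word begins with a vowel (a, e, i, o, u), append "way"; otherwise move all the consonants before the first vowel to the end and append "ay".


Word: "phase"
Starts with consonant(s) → move to end, add 'ay'
Consonant cluster: "ph"
Pig Latin = "asephay"


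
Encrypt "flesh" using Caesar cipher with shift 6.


Word: "flesh"
Shift: 6
Each letter → (letter + shift) mod 26:
  'f' (5) + 6 = 11 → 'l'
  'l' (11) + 6 = 17 → 'r'
  'e' (4) + 6 = 10 → 'k'
  's' (18) + 6 = 24 → 'y'
  'h' (7) + 6 = 13 → 'n'
Result = "lrkyn"


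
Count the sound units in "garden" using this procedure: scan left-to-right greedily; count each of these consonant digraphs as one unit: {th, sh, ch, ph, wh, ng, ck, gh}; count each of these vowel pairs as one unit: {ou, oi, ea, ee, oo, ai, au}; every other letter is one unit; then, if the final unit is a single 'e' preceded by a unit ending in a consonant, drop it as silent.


Word: "garden" (6 letters)
Left-to-right scan:
  1. 'g' (letter)
  2. 'a' (letter)
  3. 'r' (letter)
  4. 'd' (letter)
  5. 'e' (letter)
  6. 'n' (letter)
Units from scan: 6
Sound units = 6 units


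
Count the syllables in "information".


Word: "information"
Syllable breakdown: in / for / ma / tion
Counting: 4 parts
= 4 syllables


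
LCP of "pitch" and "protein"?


Word 1: "pitch"
Word 2: "protein"
Comparing from start:
  Pos 0: 'p' == 'p'
  Pos 1: 'i' != 'r' (stop)
LCP = "p" (length 1)


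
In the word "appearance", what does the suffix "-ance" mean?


Suffix: -ance
Example: appearance = appear + -ance
Meaning = state of


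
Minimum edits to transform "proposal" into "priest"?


Word 1: "proposal" (length 8)
Word 2: "priest" (length 6)
One optimal edit sequence (insert/delete/substitute each cost 1):
  1. keep 'p'
  2. keep 'r'
  3. delete 'o'  (+1)
  4. substitute 'p' -> 'i'  (+1)
  5. substitute 'o' -> 'e'  (+1)
  6. keep 's'
  7. delete 'a'  (+1)
  8. substitute 'l' -> 't'  (+1)
Total edit operations: 5
Edit distance = 5


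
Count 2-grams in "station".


Word: "station" (length 7)
Number of 2-grams = length - 2 + 1 = 7 - 2 + 1
= 6


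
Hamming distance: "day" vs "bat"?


Comparing character by character (same length = 3):
  Pos 0: 'd' vs 'b' !=
  Pos 1: 'a' vs 'a' =
  Pos 2: 'y' vs 't' !=
Hamming distance = 2


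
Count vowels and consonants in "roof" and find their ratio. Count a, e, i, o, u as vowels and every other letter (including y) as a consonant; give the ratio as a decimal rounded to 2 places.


Word: "roof"
Vowels (a,e,i,o,u): 2
Consonants: 2
Ratio = 2/2
= 1.00


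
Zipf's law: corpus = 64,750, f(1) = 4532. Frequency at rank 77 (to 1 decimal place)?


Zipf's law: f(r) = f(1) / r
f(1) = 4532
f(77) = 4532 / 77
= 58.9 occurrences


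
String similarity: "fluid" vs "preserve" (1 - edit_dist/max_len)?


Word 1: "fluid" (length 5)
Word 2: "preserve" (length 8)
One optimal edit sequence:
  1. insert 'p'  (+1)
  2. insert 'r'  (+1)
  3. insert 'e'  (+1)
  4. substitute 'f' -> 's'  (+1)
  5. substitute 'l' -> 'e'  (+1)
  6. substitute 'u' -> 'r'  (+1)
  7. substitute 'i' -> 'v'  (+1)
  8. substitute 'd' -> 'e'  (+1)
Edit distance = 8
Max length = max(5, 8) = 8
Similarity = 1 - 8/8
= 0.0000


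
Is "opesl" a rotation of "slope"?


Word: "slope", Candidate: "opesl"
Method: check if candidate is substring of word+word
"slopeslope" contains "opesl"? Yes
Is rotation = Yes


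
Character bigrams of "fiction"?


Word: "fiction" (length 7)
Number of bigrams = 7 - 2 + 1 = 6
  Position 0: "fi"
  Position 1: "ic"
  Position 2: "ct"
  Position 3: "ti"
  Position 4: "io"
  Position 5: "on"
Bigrams = "fi", "ic", "ct", "ti", "io", "on"


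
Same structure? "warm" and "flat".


Pattern of "warm": [0, 1, 2, 3]
Pattern of "flat": [0, 1, 2, 3]
Patterns match
Same pattern = Yes


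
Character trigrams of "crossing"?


Word: "crossing" (length 8)
Number of trigrams = 8 - 3 + 1 = 6
  Position 0: "cro"
  Position 1: "ros"
  Position 2: "oss"
  Position 3: "ssi"
  Position 4: "sin"
  Position 5: "ing"
Trigrams = "cro", "ros", "oss", "ssi", "sin", "ing"


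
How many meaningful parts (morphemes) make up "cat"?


Word: "cat"
Morphemes: cat
Each morpheme carries meaning
= 1 morpheme


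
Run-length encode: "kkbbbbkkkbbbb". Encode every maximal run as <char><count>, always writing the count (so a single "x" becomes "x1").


String: "kkbbbbkkkbbbb"
Scanning for consecutive runs:
  'k' x 2
  'b' x 4
  'k' x 3
  'b' x 4
RLE = "k2b4k3b4"


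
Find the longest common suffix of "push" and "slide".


Word 1: "push"
Word 2: "slide"
Comparing from end:
  Pos -1: 'h' != 'e' (stop)
LCS = "" (length 0)


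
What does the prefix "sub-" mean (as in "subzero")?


Prefix: sub-
Example: subzero = sub- + zero
Meaning = under / below


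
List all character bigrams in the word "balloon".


Word: "balloon" (length 7)
Number of bigrams = 7 - 2 + 1 = 6
  Position 0: "ba"
  Position 1: "al"
  Position 2: "ll"
  Position 3: "lo"
  Position 4: "oo"
  Position 5: "on"
Bigrams = "ba", "al", "ll", "lo", "oo", "on"


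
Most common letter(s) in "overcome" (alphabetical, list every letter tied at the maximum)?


Word: "overcome"
Letter counts:
  'c': 1
  'e': 2
  'm': 1
  'o': 2
  'r': 1
  'v': 1
Maximum count = 2
Most frequent = 'e', 'o' (2 times each)


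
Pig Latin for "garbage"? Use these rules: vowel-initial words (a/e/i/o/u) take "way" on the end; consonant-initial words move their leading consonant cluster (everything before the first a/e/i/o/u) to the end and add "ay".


Word: "garbage"
Starts with consonant(s) → move to end, add 'ay'
Consonant cluster: "g"
Pig Latin = "arbagegay"


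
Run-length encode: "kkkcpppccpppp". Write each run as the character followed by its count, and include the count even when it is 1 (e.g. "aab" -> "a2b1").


String: "kkkcpppccpppp"
Scanning for consecutive runs:
  'k' x 3
  'c' x 1
  'p' x 3
  'c' x 2
  'p' x 4
RLE = "k3c1p3c2p4"


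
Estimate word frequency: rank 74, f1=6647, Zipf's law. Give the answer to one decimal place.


Zipf's law: f(r) = f(1) / r
f(1) = 6647
f(74) = 6647 / 74
= 89.8 occurrences


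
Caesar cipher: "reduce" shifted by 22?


Word: "reduce"
Shift: 22
Each letter → (letter + shift) mod 26:
  'r' (17) + 22 = 13 → 'n'
  'e' (4) + 22 = 0 → 'a'
  'd' (3) + 22 = 25 → 'z'
  'u' (20) + 22 = 16 → 'q'
  'c' (2) + 22 = 24 → 'y'
  'e' (4) + 22 = 0 → 'a'
Result = "nazqya"


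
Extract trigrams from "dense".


Word: "dense" (length 5)
Number of trigrams = 5 - 3 + 1 = 3
  Position 0: "den"
  Position 1: "ens"
  Position 2: "nse"
Trigrams = "den", "ens", "nse"


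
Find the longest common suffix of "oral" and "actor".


Word 1: "oral"
Word 2: "actor"
Comparing from end:
  Pos -1: 'l' != 'r' (stop)
LCS = "" (length 0)


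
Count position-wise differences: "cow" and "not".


Comparing character by character (same length = 3):
  Pos 0: 'c' vs 'n' !=
  Pos 1: 'o' vs 'o' =
  Pos 2: 'w' vs 't' !=
Hamming distance = 2
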